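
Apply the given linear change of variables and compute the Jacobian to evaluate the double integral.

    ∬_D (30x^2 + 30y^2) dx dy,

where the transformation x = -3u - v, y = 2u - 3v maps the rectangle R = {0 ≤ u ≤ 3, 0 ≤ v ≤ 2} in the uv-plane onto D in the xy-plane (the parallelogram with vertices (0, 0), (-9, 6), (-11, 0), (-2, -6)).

Compute the Jacobian determinant of (x, y) with respect to (u, v):

    ∂(x,y)/∂(u,v) = | -3  -1 | = (-3)(-3) - (-1)(2) = 11.
                   | 2  -3 |

Its absolute value is |J| = 11 (the area scaling factor).

Substituting x = -3u - v, y = 2u - 3v into the integrand,

    30x^2 + 30y^2 → 390u^2 - 180u v + 300v^2,

so the integral becomes

    ∬_R (390u^2 - 180u v + 300v^2) · |J| du dv = ∫_0^3 ∫_0^2 (4290u^2 - 1980u v + 3300v^2) dv du.

Inner (v): 8580u^2 - 3960u + 8800.
Outer (u): 85800.

Therefore ∬_D (30x^2 + 30y^2) dx dy = 85800.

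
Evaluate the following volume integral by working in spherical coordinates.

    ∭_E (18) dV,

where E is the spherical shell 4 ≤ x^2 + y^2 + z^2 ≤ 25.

In spherical coordinates, x = ρ sin(φ) cos(θ), y = ρ sin(φ) sin(θ), z = ρ cos(φ), and dV = ρ^2 sin(φ) dρ dφ dθ.

The integrand becomes 18, so

    ∭_E (18) dV = ∫_{0}^{2π} ∫_{0}^{π} ∫_{2}^{5} (18) · ρ^2 sin(φ) dρ dφ dθ.

Inner (ρ): 702sin(φ).
Middle (φ): 1404.
Outer (θ): 2808π.

Therefore the triple integral equals 2808π.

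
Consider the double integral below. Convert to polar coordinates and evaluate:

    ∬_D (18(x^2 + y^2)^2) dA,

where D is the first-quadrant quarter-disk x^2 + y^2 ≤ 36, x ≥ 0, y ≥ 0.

The region D is 0 ≤ r ≤ 6, 0 ≤ θ ≤ π/2 in polar coordinates, where x = r cos(θ), y = r sin(θ), and dA = r dr dθ.

Under the substitution, the integrand becomes 18r^4, so

    ∬_D (18(x^2 + y^2)^2) dA = ∫_{0}^{π/2} ∫_{0}^{6} (18r^4) · r dr dθ.

Inner integral (in r): ∫_{0}^{6} (18r^4) · r dr = 139968.

Outer integral (in θ): ∫_{0}^{π/2} (139968) dθ = 69984π.

Therefore ∬_D (18(x^2 + y^2)^2) dA = 69984π.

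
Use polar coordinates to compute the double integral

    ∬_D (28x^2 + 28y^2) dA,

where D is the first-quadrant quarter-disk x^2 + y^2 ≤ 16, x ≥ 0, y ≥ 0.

The region D is 0 ≤ r ≤ 4, 0 ≤ θ ≤ π/2 in polar coordinates, where x = r cos(θ), y = r sin(θ), and dA = r dr dθ.

Under the substitution, the integrand becomes 28r^2, so

    ∬_D (28x^2 + 28y^2) dA = ∫_{0}^{π/2} ∫_{0}^{4} (28r^2) · r dr dθ.

Inner integral (in r): ∫_{0}^{4} (28r^2) · r dr = 1792.

Outer integral (in θ): ∫_{0}^{π/2} (1792) dθ = 896π.

Therefore ∬_D (28x^2 + 28y^2) dA = 896π.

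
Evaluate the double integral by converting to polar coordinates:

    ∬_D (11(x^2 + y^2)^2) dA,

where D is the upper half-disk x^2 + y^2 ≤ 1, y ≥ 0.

The region D is 0 ≤ r ≤ 1, 0 ≤ θ ≤ π in polar coordinates, where x = r cos(θ), y = r sin(θ), and dA = r dr dθ.

Under the substitution, the integrand becomes 11r^4, so

    ∬_D (11(x^2 + y^2)^2) dA = ∫_{0}^{π} ∫_{0}^{1} (11r^4) · r dr dθ.

Inner integral (in r): ∫_{0}^{1} (11r^4) · r dr = 11/6.

Outer integral (in θ): ∫_{0}^{π} (11/6) dθ = 11π/6.

Therefore ∬_D (11(x^2 + y^2)^2) dA = 11π/6.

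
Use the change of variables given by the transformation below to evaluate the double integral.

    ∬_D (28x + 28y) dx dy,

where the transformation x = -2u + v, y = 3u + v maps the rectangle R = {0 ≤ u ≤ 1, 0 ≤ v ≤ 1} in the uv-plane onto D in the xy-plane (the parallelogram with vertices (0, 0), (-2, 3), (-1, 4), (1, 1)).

Compute the Jacobian determinant of (x, y) with respect to (u, v):

    ∂(x,y)/∂(u,v) = | -2  1 | = (-2)(1) - (1)(3) = -5.
                   | 3  1 |

Its absolute value is |J| = 5 (the area scaling factor).

Substituting x = -2u + v, y = 3u + v into the integrand,

    28x + 28y → 28u + 56v,

so the integral becomes

    ∬_R (28u + 56v) · |J| du dv = ∫_0^1 ∫_0^1 (140u + 280v) dv du.

Inner (v): 140u + 140.
Outer (u): 210.

Therefore ∬_D (28x + 28y) dx dy = 210.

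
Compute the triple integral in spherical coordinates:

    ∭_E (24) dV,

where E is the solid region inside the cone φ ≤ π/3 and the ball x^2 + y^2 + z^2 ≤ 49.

In spherical coordinates, x = ρ sin(φ) cos(θ), y = ρ sin(φ) sin(θ), z = ρ cos(φ), and dV = ρ^2 sin(φ) dρ dφ dθ.

The integrand becomes 24, so

    ∭_E (24) dV = ∫_{0}^{2π} ∫_{0}^{π/3} ∫_{0}^{7} (24) · ρ^2 sin(φ) dρ dφ dθ.

Inner (ρ): 2744sin(φ).
Middle (φ): 1372.
Outer (θ): 2744π.

Therefore the triple integral equals 2744π.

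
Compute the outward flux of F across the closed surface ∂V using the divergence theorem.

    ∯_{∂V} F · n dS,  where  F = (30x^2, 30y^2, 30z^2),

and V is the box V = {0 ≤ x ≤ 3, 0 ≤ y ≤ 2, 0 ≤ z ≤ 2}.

By the divergence theorem,

    ∯_{∂V} F · n dS = ∭_V (∇ · F) dV.

Compute the divergence:
    ∇ · F = ∂F_x/∂x + ∂F_y/∂y + ∂F_z/∂z = 60x + 60y + 60z.

V is a rectangular box, so dV = dx dy dz with 0 ≤ x ≤ 3, 0 ≤ y ≤ 2, 0 ≤ z ≤ 2.

Integrate (60x + 60y + 60z) over V as an iterated integral:

    ∭_V (∇·F) dV = ∫_0^{3} ∫_0^{2} ∫_0^{2} (60x + 60y + 60z) dz dy dx.

Inner (z from 0 to 2): 120x + 120y + 120.
Middle (y from 0 to 2): 240x + 480.
Outer (x from 0 to 3): 2520.

Therefore ∯_{∂V} F · n dS = 2520.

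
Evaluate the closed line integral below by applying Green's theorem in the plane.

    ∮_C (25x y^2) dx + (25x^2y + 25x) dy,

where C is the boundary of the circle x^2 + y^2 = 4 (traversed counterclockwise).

Green's theorem converts the closed line integral into a double integral over the enclosed region D:

    ∮_C P dx + Q dy = ∬_D (∂Q/∂x - ∂P/∂y) dA.

Here P = 25x y^2, Q = 25x^2y + 25x, so

    ∂Q/∂x = 50x y + 25,    ∂P/∂y = 50x y,
    ∂Q/∂x - ∂P/∂y = 25.

D is the region x^2 + y^2 ≤ 4. Evaluating the double integral:

In polar coordinates (x = r cos θ, y = r sin θ, dA = r dr dθ) the integrand becomes 25, so

    ∬_D (25) dA = ∫_0^{2π} ∫_0^{2} (25) · r dr dθ.

Inner (r from 0 to 2): 50.
Outer (θ from 0 to 2π): 100π.

Therefore ∮_C P dx + Q dy = 100π.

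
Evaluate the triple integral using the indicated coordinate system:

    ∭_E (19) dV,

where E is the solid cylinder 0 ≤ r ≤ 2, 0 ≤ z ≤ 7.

In cylindrical coordinates, x = r cos(θ), y = r sin(θ), z = z, and dV = r dr dθ dz.

The integrand becomes 19, so

    ∭_E (19) dV = ∫_{0}^{2π} ∫_{0}^{2} ∫_{0}^{7} (19) · r dz dr dθ.

Inner (z): 133r.
Middle (r from 0 to 2): 266.
Outer (θ): 532π.

Therefore the triple integral equals 532π.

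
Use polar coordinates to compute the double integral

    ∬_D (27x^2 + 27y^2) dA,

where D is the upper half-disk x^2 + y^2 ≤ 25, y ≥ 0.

The region D is 0 ≤ r ≤ 5, 0 ≤ θ ≤ π in polar coordinates, where x = r cos(θ), y = r sin(θ), and dA = r dr dθ.

Under the substitution, the integrand becomes 27r^2, so

    ∬_D (27x^2 + 27y^2) dA = ∫_{0}^{π} ∫_{0}^{5} (27r^2) · r dr dθ.

Inner integral (in r): ∫_{0}^{5} (27r^2) · r dr = 16875/4.

Outer integral (in θ): ∫_{0}^{π} (16875/4) dθ = 16875π/4.

Therefore ∬_D (27x^2 + 27y^2) dA = 16875π/4.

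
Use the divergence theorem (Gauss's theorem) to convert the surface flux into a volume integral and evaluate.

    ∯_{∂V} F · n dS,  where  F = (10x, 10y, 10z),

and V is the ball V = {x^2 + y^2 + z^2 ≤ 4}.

By the divergence theorem,

    ∯_{∂V} F · n dS = ∭_V (∇ · F) dV.

Compute the divergence:
    ∇ · F = ∂F_x/∂x + ∂F_y/∂y + ∂F_z/∂z = 10 + 10 + 10 = 30.

In spherical coordinates, x = ρ sin(φ) cos(θ), y = ρ sin(φ) sin(θ), z = ρ cos(φ), dV = ρ^2 sin(φ) dρ dφ dθ, with 0 ≤ ρ ≤ 2, 0 ≤ φ ≤ π, 0 ≤ θ ≤ 2π.

The integrand, after substitution and multiplying by the volume element, becomes (30) · ρ^2 sin(φ), so

    ∭_V (∇·F) dV = ∫_0^{2π} ∫_0^{π} ∫_0^{2} (30) · ρ^2 sin(φ) dρ dφ dθ.

Inner (ρ from 0 to 2): 80sin(φ).
Middle (φ from 0 to π): 160.
Outer (θ from 0 to 2π): 320π.

Therefore ∯_{∂V} F · n dS = 320π.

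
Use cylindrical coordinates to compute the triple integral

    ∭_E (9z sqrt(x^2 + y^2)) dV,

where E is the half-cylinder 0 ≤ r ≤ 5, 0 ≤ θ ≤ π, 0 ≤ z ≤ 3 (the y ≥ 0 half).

In cylindrical coordinates, x = r cos(θ), y = r sin(θ), z = z, and dV = r dr dθ dz.

The integrand becomes 9r z, so

    ∭_E (9z sqrt(x^2 + y^2)) dV = ∫_{0}^{π} ∫_{0}^{5} ∫_{0}^{3} (9r z) · r dz dr dθ.

Inner (z): 81r^2/2.
Middle (r from 0 to 5): 3375/2.
Outer (θ): 3375π/2.

Therefore the triple integral equals 3375π/2.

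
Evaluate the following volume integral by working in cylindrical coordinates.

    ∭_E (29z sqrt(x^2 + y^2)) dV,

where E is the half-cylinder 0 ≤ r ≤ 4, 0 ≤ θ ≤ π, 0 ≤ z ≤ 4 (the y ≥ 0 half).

In cylindrical coordinates, x = r cos(θ), y = r sin(θ), z = z, and dV = r dr dθ dz.

The integrand becomes 29r z, so

    ∭_E (29z sqrt(x^2 + y^2)) dV = ∫_{0}^{π} ∫_{0}^{4} ∫_{0}^{4} (29r z) · r dz dr dθ.

Inner (z): 232r^2.
Middle (r from 0 to 4): 14848/3.
Outer (θ): 14848π/3.

Therefore the triple integral equals 14848π/3.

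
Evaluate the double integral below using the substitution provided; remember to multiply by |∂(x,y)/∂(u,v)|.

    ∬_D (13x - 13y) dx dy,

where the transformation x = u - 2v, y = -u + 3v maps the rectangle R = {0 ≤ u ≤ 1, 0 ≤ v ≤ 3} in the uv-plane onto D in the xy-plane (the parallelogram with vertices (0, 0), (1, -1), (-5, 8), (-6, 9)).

Compute the Jacobian determinant of (x, y) with respect to (u, v):

    ∂(x,y)/∂(u,v) = | 1  -2 | = (1)(3) - (-2)(-1) = 1.
                   | -1  3 |

Its absolute value is |J| = 1 (the area scaling factor).

Substituting x = u - 2v, y = -u + 3v into the integrand,

    13x - 13y → 26u - 65v,

so the integral becomes

    ∬_R (26u - 65v) · |J| du dv = ∫_0^1 ∫_0^3 (26u - 65v) dv du.

Inner (v): 78u - 585/2.
Outer (u): -507/2.

Therefore ∬_D (13x - 13y) dx dy = -507/2.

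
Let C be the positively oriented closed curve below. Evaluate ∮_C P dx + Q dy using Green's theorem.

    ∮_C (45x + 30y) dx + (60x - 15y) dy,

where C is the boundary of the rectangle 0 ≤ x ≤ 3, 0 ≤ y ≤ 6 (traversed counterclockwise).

Green's theorem converts the closed line integral into a double integral over the enclosed region D:

    ∮_C P dx + Q dy = ∬_D (∂Q/∂x - ∂P/∂y) dA.

Here P = 45x + 30y, Q = 60x - 15y, so

    ∂Q/∂x = 60,    ∂P/∂y = 30,
    ∂Q/∂x - ∂P/∂y = 30.

D is the region 0 ≤ x ≤ 3, 0 ≤ y ≤ 6. Evaluating the double integral:

    ∬_D (30) dA = ∫_0^{3} ∫_0^{6} (30) dy dx.

Inner (y from 0 to 6): 180.
Outer (x from 0 to 3): 540.

Therefore ∮_C P dx + Q dy = 540.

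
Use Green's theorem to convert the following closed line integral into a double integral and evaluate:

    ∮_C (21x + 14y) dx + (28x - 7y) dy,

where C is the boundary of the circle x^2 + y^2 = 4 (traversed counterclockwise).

Green's theorem converts the closed line integral into a double integral over the enclosed region D:

    ∮_C P dx + Q dy = ∬_D (∂Q/∂x - ∂P/∂y) dA.

Here P = 21x + 14y, Q = 28x - 7y, so

    ∂Q/∂x = 28,    ∂P/∂y = 14,
    ∂Q/∂x - ∂P/∂y = 14.

D is the region x^2 + y^2 ≤ 4. Evaluating the double integral:

In polar coordinates (x = r cos θ, y = r sin θ, dA = r dr dθ) the integrand becomes 14, so

    ∬_D (14) dA = ∫_0^{2π} ∫_0^{2} (14) · r dr dθ.

Inner (r from 0 to 2): 28.
Outer (θ from 0 to 2π): 56π.

Therefore ∮_C P dx + Q dy = 56π.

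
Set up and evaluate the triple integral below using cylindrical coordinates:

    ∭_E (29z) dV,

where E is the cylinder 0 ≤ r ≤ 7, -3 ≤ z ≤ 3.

In cylindrical coordinates, x = r cos(θ), y = r sin(θ), z = z, and dV = r dr dθ dz.

The integrand becomes 29z, so

    ∭_E (29z) dV = ∫_{0}^{2π} ∫_{0}^{7} ∫_{-3}^{3} (29z) · r dz dr dθ.

Inner (z): 0.
Middle (r from 0 to 7): 0.
Outer (θ): 0.

Therefore the triple integral equals 0.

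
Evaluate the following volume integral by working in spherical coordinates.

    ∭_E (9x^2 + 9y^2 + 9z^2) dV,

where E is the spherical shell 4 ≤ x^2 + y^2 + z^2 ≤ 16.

In spherical coordinates, x = ρ sin(φ) cos(θ), y = ρ sin(φ) sin(θ), z = ρ cos(φ), and dV = ρ^2 sin(φ) dρ dφ dθ.

The integrand becomes 9ρ^2, so

    ∭_E (9x^2 + 9y^2 + 9z^2) dV = ∫_{0}^{2π} ∫_{0}^{π} ∫_{2}^{4} (9ρ^2) · ρ^2 sin(φ) dρ dφ dθ.

Inner (ρ): 8928sin(φ)/5.
Middle (φ): 17856/5.
Outer (θ): 35712π/5.

Therefore the triple integral equals 35712π/5.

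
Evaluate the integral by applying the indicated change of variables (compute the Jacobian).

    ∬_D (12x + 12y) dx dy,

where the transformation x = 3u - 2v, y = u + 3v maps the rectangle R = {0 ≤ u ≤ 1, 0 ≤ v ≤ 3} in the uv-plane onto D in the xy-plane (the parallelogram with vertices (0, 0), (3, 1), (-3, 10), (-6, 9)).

Compute the Jacobian determinant of (x, y) with respect to (u, v):

    ∂(x,y)/∂(u,v) = | 3  -2 | = (3)(3) - (-2)(1) = 11.
                   | 1  3 |

Its absolute value is |J| = 11 (the area scaling factor).

Substituting x = 3u - 2v, y = u + 3v into the integrand,

    12x + 12y → 48u + 12v,

so the integral becomes

    ∬_R (48u + 12v) · |J| du dv = ∫_0^1 ∫_0^3 (528u + 132v) dv du.

Inner (v): 1584u + 594.
Outer (u): 1386.

Therefore ∬_D (12x + 12y) dx dy = 1386.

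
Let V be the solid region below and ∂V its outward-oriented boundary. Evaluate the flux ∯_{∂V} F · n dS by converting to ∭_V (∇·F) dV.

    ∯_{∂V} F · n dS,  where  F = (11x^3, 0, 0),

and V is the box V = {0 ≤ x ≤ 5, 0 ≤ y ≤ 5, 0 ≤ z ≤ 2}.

By the divergence theorem,

    ∯_{∂V} F · n dS = ∭_V (∇ · F) dV.

Compute the divergence:
    ∇ · F = ∂F_x/∂x + ∂F_y/∂y + ∂F_z/∂z = 33x^2 + 0 + 0 = 33x^2.

V is a rectangular box, so dV = dx dy dz with 0 ≤ x ≤ 5, 0 ≤ y ≤ 5, 0 ≤ z ≤ 2.

Integrate (33x^2) over V as an iterated integral:

    ∭_V (∇·F) dV = ∫_0^{5} ∫_0^{5} ∫_0^{2} (33x^2) dz dy dx.

Inner (z from 0 to 2): 66x^2.
Middle (y from 0 to 5): 330x^2.
Outer (x from 0 to 5): 13750.

Therefore ∯_{∂V} F · n dS = 13750.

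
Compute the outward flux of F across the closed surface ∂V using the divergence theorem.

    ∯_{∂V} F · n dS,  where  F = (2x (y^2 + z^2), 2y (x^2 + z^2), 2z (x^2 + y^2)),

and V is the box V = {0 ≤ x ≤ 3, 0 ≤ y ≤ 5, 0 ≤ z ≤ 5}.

By the divergence theorem,

    ∯_{∂V} F · n dS = ∭_V (∇ · F) dV.

Compute the divergence:
    ∇ · F = ∂F_x/∂x + ∂F_y/∂y + ∂F_z/∂z = 2y^2 + 2z^2 + 2x^2 + 2z^2 + 2x^2 + 2y^2 = 4x^2 + 4y^2 + 4z^2.

V is a rectangular box, so dV = dx dy dz with 0 ≤ x ≤ 3, 0 ≤ y ≤ 5, 0 ≤ z ≤ 5.

Integrate (4x^2 + 4y^2 + 4z^2) over V as an iterated integral:

    ∭_V (∇·F) dV = ∫_0^{3} ∫_0^{5} ∫_0^{5} (4x^2 + 4y^2 + 4z^2) dz dy dx.

Inner (z from 0 to 5): 20x^2 + 20y^2 + 500/3.
Middle (y from 0 to 5): 100x^2 + 5000/3.
Outer (x from 0 to 3): 5900.

Therefore ∯_{∂V} F · n dS = 5900.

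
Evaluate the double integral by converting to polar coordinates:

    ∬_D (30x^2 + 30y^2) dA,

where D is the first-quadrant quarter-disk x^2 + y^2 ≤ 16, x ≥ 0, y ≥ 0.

The region D is 0 ≤ r ≤ 4, 0 ≤ θ ≤ π/2 in polar coordinates, where x = r cos(θ), y = r sin(θ), and dA = r dr dθ.

Under the substitution, the integrand becomes 30r^2, so

    ∬_D (30x^2 + 30y^2) dA = ∫_{0}^{π/2} ∫_{0}^{4} (30r^2) · r dr dθ.

Inner integral (in r): ∫_{0}^{4} (30r^2) · r dr = 1920.

Outer integral (in θ): ∫_{0}^{π/2} (1920) dθ = 960π.

Therefore ∬_D (30x^2 + 30y^2) dA = 960π.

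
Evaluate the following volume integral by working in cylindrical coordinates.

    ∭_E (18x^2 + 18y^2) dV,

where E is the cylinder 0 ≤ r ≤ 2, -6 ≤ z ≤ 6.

In cylindrical coordinates, x = r cos(θ), y = r sin(θ), z = z, and dV = r dr dθ dz.

The integrand becomes 18r^2, so

    ∭_E (18x^2 + 18y^2) dV = ∫_{0}^{2π} ∫_{0}^{2} ∫_{-6}^{6} (18r^2) · r dz dr dθ.

Inner (z): 216r^3.
Middle (r from 0 to 2): 864.
Outer (θ): 1728π.

Therefore the triple integral equals 1728π.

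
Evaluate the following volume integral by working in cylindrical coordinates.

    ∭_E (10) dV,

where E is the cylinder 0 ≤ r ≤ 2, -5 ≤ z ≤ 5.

In cylindrical coordinates, x = r cos(θ), y = r sin(θ), z = z, and dV = r dr dθ dz.

The integrand becomes 10, so

    ∭_E (10) dV = ∫_{0}^{2π} ∫_{0}^{2} ∫_{-5}^{5} (10) · r dz dr dθ.

Inner (z): 100r.
Middle (r from 0 to 2): 200.
Outer (θ): 400π.

Therefore the triple integral equals 400π.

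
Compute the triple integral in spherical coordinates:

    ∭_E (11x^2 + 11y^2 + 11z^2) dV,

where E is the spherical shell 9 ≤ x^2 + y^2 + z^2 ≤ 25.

In spherical coordinates, x = ρ sin(φ) cos(θ), y = ρ sin(φ) sin(θ), z = ρ cos(φ), and dV = ρ^2 sin(φ) dρ dφ dθ.

The integrand becomes 11ρ^2, so

    ∭_E (11x^2 + 11y^2 + 11z^2) dV = ∫_{0}^{2π} ∫_{0}^{π} ∫_{3}^{5} (11ρ^2) · ρ^2 sin(φ) dρ dφ dθ.

Inner (ρ): 31702sin(φ)/5.
Middle (φ): 63404/5.
Outer (θ): 126808π/5.

Therefore the triple integral equals 126808π/5.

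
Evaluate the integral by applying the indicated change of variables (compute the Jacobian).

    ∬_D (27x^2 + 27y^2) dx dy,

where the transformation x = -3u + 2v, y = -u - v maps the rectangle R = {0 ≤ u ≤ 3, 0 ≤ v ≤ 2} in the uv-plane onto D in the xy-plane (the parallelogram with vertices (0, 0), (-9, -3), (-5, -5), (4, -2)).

Compute the Jacobian determinant of (x, y) with respect to (u, v):

    ∂(x,y)/∂(u,v) = | -3  2 | = (-3)(-1) - (2)(-1) = 5.
                   | -1  -1 |

Its absolute value is |J| = 5 (the area scaling factor).

Substituting x = -3u + 2v, y = -u - v into the integrand,

    27x^2 + 27y^2 → 270u^2 - 270u v + 135v^2,

so the integral becomes

    ∬_R (270u^2 - 270u v + 135v^2) · |J| du dv = ∫_0^3 ∫_0^2 (1350u^2 - 1350u v + 675v^2) dv du.

Inner (v): 2700u^2 - 2700u + 1800.
Outer (u): 17550.

Therefore ∬_D (27x^2 + 27y^2) dx dy = 17550.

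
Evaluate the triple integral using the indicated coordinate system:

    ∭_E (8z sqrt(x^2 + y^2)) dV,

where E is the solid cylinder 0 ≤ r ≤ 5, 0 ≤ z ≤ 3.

In cylindrical coordinates, x = r cos(θ), y = r sin(θ), z = z, and dV = r dr dθ dz.

The integrand becomes 8r z, so

    ∭_E (8z sqrt(x^2 + y^2)) dV = ∫_{0}^{2π} ∫_{0}^{5} ∫_{0}^{3} (8r z) · r dz dr dθ.

Inner (z): 36r^2.
Middle (r from 0 to 5): 1500.
Outer (θ): 3000π.

Therefore the triple integral equals 3000π.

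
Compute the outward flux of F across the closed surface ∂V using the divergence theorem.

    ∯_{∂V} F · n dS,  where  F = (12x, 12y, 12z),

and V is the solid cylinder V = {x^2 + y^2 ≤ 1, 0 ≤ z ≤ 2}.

By the divergence theorem,

    ∯_{∂V} F · n dS = ∭_V (∇ · F) dV.

Compute the divergence:
    ∇ · F = ∂F_x/∂x + ∂F_y/∂y + ∂F_z/∂z = 12 + 12 + 12 = 36.

In cylindrical coordinates, x = r cos(θ), y = r sin(θ), z = z, dV = r dr dθ dz, with 0 ≤ r ≤ 1, 0 ≤ θ ≤ 2π, 0 ≤ z ≤ 2.

The integrand, after substitution and multiplying by the volume element, becomes (36) · r, so

    ∭_V (∇·F) dV = ∫_0^{2π} ∫_0^{1} ∫_0^{2} (36) · r dz dr dθ.

Inner (z from 0 to 2): 72r.
Middle (r from 0 to 1): 36.
Outer (θ from 0 to 2π): 72π.

Therefore ∯_{∂V} F · n dS = 72π.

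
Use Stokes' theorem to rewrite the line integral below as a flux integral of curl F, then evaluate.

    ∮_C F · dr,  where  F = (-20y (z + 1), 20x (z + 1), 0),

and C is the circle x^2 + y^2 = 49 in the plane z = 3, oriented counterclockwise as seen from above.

Let S be the flat disk x^2 + y^2 ≤ 49 in the plane z = 3, with upward unit normal n̂ = ẑ. By Stokes' theorem,

    ∮_C F · dr = ∬_S (∇ × F) · n̂ dS = ∬_D (curl F)_z dA,

where D is the disk x^2 + y^2 ≤ 49.

Compute the curl of F = (-20y (z + 1), 20x (z + 1), 0):
    (∇ × F)_x = ∂F_z/∂y - ∂F_y/∂z = -20x,
    (∇ × F)_y = ∂F_x/∂z - ∂F_z/∂x = -20y,
    (∇ × F)_z = ∂F_y/∂x - ∂F_x/∂y = 40z + 40.

On z = 3, (curl F)_z = 160.

Convert to polar (x = r cos θ, y = r sin θ, dA = r dr dθ); the integrand becomes 160, so

    ∬_D (curl F)_z dA = ∫_0^{2π} ∫_0^{7} (160) · r dr dθ.

Inner (r from 0 to 7): 3920.
Outer (θ from 0 to 2π): 7840π.

Therefore ∮_C F · dr = 7840π.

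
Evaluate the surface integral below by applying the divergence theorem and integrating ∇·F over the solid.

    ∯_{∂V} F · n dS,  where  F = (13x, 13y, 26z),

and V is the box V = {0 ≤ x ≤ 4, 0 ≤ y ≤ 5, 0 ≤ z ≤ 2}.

By the divergence theorem,

    ∯_{∂V} F · n dS = ∭_V (∇ · F) dV.

Compute the divergence:
    ∇ · F = ∂F_x/∂x + ∂F_y/∂y + ∂F_z/∂z = 13 + 13 + 26 = 52.

V is a rectangular box, so dV = dx dy dz with 0 ≤ x ≤ 4, 0 ≤ y ≤ 5, 0 ≤ z ≤ 2.

Integrate (52) over V as an iterated integral:

    ∭_V (∇·F) dV = ∫_0^{4} ∫_0^{5} ∫_0^{2} (52) dz dy dx.

Inner (z from 0 to 2): 104.
Middle (y from 0 to 5): 520.
Outer (x from 0 to 4): 2080.

Therefore ∯_{∂V} F · n dS = 2080.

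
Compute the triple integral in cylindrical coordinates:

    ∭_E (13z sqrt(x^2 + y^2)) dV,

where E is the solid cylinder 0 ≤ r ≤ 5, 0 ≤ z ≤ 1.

In cylindrical coordinates, x = r cos(θ), y = r sin(θ), z = z, and dV = r dr dθ dz.

The integrand becomes 13r z, so

    ∭_E (13z sqrt(x^2 + y^2)) dV = ∫_{0}^{2π} ∫_{0}^{5} ∫_{0}^{1} (13r z) · r dz dr dθ.

Inner (z): 13r^2/2.
Middle (r from 0 to 5): 1625/6.
Outer (θ): 1625π/3.

Therefore the triple integral equals 1625π/3.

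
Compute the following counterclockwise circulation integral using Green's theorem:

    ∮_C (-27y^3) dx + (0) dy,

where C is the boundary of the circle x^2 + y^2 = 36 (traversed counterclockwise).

Green's theorem converts the closed line integral into a double integral over the enclosed region D:

    ∮_C P dx + Q dy = ∬_D (∂Q/∂x - ∂P/∂y) dA.

Here P = -27y^3, Q = 0, so

    ∂Q/∂x = 0,    ∂P/∂y = -81y^2,
    ∂Q/∂x - ∂P/∂y = 81y^2.

D is the region x^2 + y^2 ≤ 36. Evaluating the double integral:

In polar coordinates (x = r cos θ, y = r sin θ, dA = r dr dθ) the integrand becomes 81r^2sin(θ)^2, so

    ∬_D (81y^2) dA = ∫_0^{2π} ∫_0^{6} (81r^2sin(θ)^2) · r dr dθ.

Inner (r from 0 to 6): 26244sin(θ)^2.
Outer (θ from 0 to 2π): 26244π.

Therefore ∮_C P dx + Q dy = 26244π.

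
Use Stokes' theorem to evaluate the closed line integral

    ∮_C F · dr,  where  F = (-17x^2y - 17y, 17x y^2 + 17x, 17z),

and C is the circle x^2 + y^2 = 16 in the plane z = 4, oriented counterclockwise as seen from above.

Let S be the flat disk x^2 + y^2 ≤ 16 in the plane z = 4, with upward unit normal n̂ = ẑ. By Stokes' theorem,

    ∮_C F · dr = ∬_S (∇ × F) · n̂ dS = ∬_D (curl F)_z dA,

where D is the disk x^2 + y^2 ≤ 16.

Compute the curl of F = (-17x^2y - 17y, 17x y^2 + 17x, 17z):
    (∇ × F)_x = ∂F_z/∂y - ∂F_y/∂z = 0,
    (∇ × F)_y = ∂F_x/∂z - ∂F_z/∂x = 0,
    (∇ × F)_z = ∂F_y/∂x - ∂F_x/∂y = 17x^2 + 17y^2 + 34.

On z = 4, (curl F)_z = 17x^2 + 17y^2 + 34.

Convert to polar (x = r cos θ, y = r sin θ, dA = r dr dθ); the integrand becomes 17r^2 + 34, so

    ∬_D (curl F)_z dA = ∫_0^{2π} ∫_0^{4} (17r^2 + 34) · r dr dθ.

Inner (r from 0 to 4): 1360.
Outer (θ from 0 to 2π): 2720π.

Therefore ∮_C F · dr = 2720π.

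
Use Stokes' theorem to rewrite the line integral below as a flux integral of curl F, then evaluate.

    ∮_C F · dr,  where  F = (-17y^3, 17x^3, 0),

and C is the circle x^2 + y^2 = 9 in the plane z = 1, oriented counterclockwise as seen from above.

Let S be the flat disk x^2 + y^2 ≤ 9 in the plane z = 1, with upward unit normal n̂ = ẑ. By Stokes' theorem,

    ∮_C F · dr = ∬_S (∇ × F) · n̂ dS = ∬_D (curl F)_z dA,

where D is the disk x^2 + y^2 ≤ 9.

Compute the curl of F = (-17y^3, 17x^3, 0):
    (∇ × F)_x = ∂F_z/∂y - ∂F_y/∂z = 0,
    (∇ × F)_y = ∂F_x/∂z - ∂F_z/∂x = 0,
    (∇ × F)_z = ∂F_y/∂x - ∂F_x/∂y = 51x^2 + 51y^2.

On z = 1, (curl F)_z = 51x^2 + 51y^2.

Convert to polar (x = r cos θ, y = r sin θ, dA = r dr dθ); the integrand becomes 51r^2, so

    ∬_D (curl F)_z dA = ∫_0^{2π} ∫_0^{3} (51r^2) · r dr dθ.

Inner (r from 0 to 3): 4131/4.
Outer (θ from 0 to 2π): 4131π/2.

Therefore ∮_C F · dr = 4131π/2.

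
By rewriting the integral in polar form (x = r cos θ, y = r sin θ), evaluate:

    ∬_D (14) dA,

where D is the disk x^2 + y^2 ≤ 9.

The region D is 0 ≤ r ≤ 3, 0 ≤ θ ≤ 2π in polar coordinates, where x = r cos(θ), y = r sin(θ), and dA = r dr dθ.

Under the substitution, the integrand becomes 14, so

    ∬_D (14) dA = ∫_{0}^{2π} ∫_{0}^{3} (14) · r dr dθ.

Inner integral (in r): ∫_{0}^{3} (14) · r dr = 63.

Outer integral (in θ): ∫_{0}^{2π} (63) dθ = 126π.

Therefore ∬_D (14) dA = 126π.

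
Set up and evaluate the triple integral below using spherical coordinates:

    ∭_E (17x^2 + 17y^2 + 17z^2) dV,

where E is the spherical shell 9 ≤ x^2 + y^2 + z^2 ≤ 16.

In spherical coordinates, x = ρ sin(φ) cos(θ), y = ρ sin(φ) sin(θ), z = ρ cos(φ), and dV = ρ^2 sin(φ) dρ dφ dθ.

The integrand becomes 17ρ^2, so

    ∭_E (17x^2 + 17y^2 + 17z^2) dV = ∫_{0}^{2π} ∫_{0}^{π} ∫_{3}^{4} (17ρ^2) · ρ^2 sin(φ) dρ dφ dθ.

Inner (ρ): 13277sin(φ)/5.
Middle (φ): 26554/5.
Outer (θ): 53108π/5.

Therefore the triple integral equals 53108π/5.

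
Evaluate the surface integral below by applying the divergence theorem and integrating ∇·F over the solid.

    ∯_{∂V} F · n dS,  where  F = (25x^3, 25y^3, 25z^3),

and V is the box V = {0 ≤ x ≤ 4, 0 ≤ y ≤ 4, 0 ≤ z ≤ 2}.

By the divergence theorem,

    ∯_{∂V} F · n dS = ∭_V (∇ · F) dV.

Compute the divergence:
    ∇ · F = ∂F_x/∂x + ∂F_y/∂y + ∂F_z/∂z = 75x^2 + 75y^2 + 75z^2.

V is a rectangular box, so dV = dx dy dz with 0 ≤ x ≤ 4, 0 ≤ y ≤ 4, 0 ≤ z ≤ 2.

Integrate (75x^2 + 75y^2 + 75z^2) over V as an iterated integral:

    ∭_V (∇·F) dV = ∫_0^{4} ∫_0^{4} ∫_0^{2} (75x^2 + 75y^2 + 75z^2) dz dy dx.

Inner (z from 0 to 2): 150x^2 + 150y^2 + 200.
Middle (y from 0 to 4): 600x^2 + 4000.
Outer (x from 0 to 4): 28800.

Therefore ∯_{∂V} F · n dS = 28800.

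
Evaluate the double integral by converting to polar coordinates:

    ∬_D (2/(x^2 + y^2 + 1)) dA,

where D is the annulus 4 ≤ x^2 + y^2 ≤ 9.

The region D is 2 ≤ r ≤ 3, 0 ≤ θ ≤ 2π in polar coordinates, where x = r cos(θ), y = r sin(θ), and dA = r dr dθ.

Under the substitution, the integrand becomes 2/(r^2 + 1), so

    ∬_D (2/(x^2 + y^2 + 1)) dA = ∫_{0}^{2π} ∫_{2}^{3} (2/(r^2 + 1)) · r dr dθ.

Inner integral (in r): ∫_{2}^{3} (2/(r^2 + 1)) · r dr = log(2).

Outer integral (in θ): ∫_{0}^{2π} (log(2)) dθ = 2π log(2).

Therefore ∬_D (2/(x^2 + y^2 + 1)) dA = 2π log(2).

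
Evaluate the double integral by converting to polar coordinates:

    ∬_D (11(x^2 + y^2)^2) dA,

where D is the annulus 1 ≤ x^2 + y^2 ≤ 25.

The region D is 1 ≤ r ≤ 5, 0 ≤ θ ≤ 2π in polar coordinates, where x = r cos(θ), y = r sin(θ), and dA = r dr dθ.

Under the substitution, the integrand becomes 11r^4, so

    ∬_D (11(x^2 + y^2)^2) dA = ∫_{0}^{2π} ∫_{1}^{5} (11r^4) · r dr dθ.

Inner integral (in r): ∫_{1}^{5} (11r^4) · r dr = 28644.

Outer integral (in θ): ∫_{0}^{2π} (28644) dθ = 57288π.

Therefore ∬_D (11(x^2 + y^2)^2) dA = 57288π.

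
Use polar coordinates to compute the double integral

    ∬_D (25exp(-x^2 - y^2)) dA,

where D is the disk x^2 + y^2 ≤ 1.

The region D is 0 ≤ r ≤ 1, 0 ≤ θ ≤ 2π in polar coordinates, where x = r cos(θ), y = r sin(θ), and dA = r dr dθ.

Under the substitution, the integrand becomes 25exp(-r^2), so

    ∬_D (25exp(-x^2 - y^2)) dA = ∫_{0}^{2π} ∫_{0}^{1} (25exp(-r^2)) · r dr dθ.

Inner integral (in r): ∫_{0}^{1} (25exp(-r^2)) · r dr = 25/2 - 25exp(-1)/2.

Outer integral (in θ): ∫_{0}^{2π} (25/2 - 25exp(-1)/2) dθ = -25π exp(-1) + 25π.

Therefore ∬_D (25exp(-x^2 - y^2)) dA = -25π exp(-1) + 25π.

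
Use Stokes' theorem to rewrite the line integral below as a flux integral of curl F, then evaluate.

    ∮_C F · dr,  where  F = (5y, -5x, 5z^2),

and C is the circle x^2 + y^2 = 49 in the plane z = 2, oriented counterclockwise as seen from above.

Let S be the flat disk x^2 + y^2 ≤ 49 in the plane z = 2, with upward unit normal n̂ = ẑ. By Stokes' theorem,

    ∮_C F · dr = ∬_S (∇ × F) · n̂ dS = ∬_D (curl F)_z dA,

where D is the disk x^2 + y^2 ≤ 49.

Compute the curl of F = (5y, -5x, 5z^2):
    (∇ × F)_x = ∂F_z/∂y - ∂F_y/∂z = 0,
    (∇ × F)_y = ∂F_x/∂z - ∂F_z/∂x = 0,
    (∇ × F)_z = ∂F_y/∂x - ∂F_x/∂y = -10.

On z = 2, (curl F)_z = -10.

Convert to polar (x = r cos θ, y = r sin θ, dA = r dr dθ); the integrand becomes -10, so

    ∬_D (curl F)_z dA = ∫_0^{2π} ∫_0^{7} (-10) · r dr dθ.

Inner (r from 0 to 7): -245.
Outer (θ from 0 to 2π): -490π.

Therefore ∮_C F · dr = -490π.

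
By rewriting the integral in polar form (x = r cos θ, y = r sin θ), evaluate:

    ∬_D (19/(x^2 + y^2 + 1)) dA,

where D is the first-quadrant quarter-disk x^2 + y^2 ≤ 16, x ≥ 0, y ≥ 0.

The region D is 0 ≤ r ≤ 4, 0 ≤ θ ≤ π/2 in polar coordinates, where x = r cos(θ), y = r sin(θ), and dA = r dr dθ.

Under the substitution, the integrand becomes 19/(r^2 + 1), so

    ∬_D (19/(x^2 + y^2 + 1)) dA = ∫_{0}^{π/2} ∫_{0}^{4} (19/(r^2 + 1)) · r dr dθ.

Inner integral (in r): ∫_{0}^{4} (19/(r^2 + 1)) · r dr = 19log(17)/2.

Outer integral (in θ): ∫_{0}^{π/2} (19log(17)/2) dθ = 19π log(17)/4.

Therefore ∬_D (19/(x^2 + y^2 + 1)) dA = 19π log(17)/4.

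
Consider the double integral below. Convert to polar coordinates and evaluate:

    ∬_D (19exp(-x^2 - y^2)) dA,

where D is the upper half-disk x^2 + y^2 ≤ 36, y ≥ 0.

The region D is 0 ≤ r ≤ 6, 0 ≤ θ ≤ π in polar coordinates, where x = r cos(θ), y = r sin(θ), and dA = r dr dθ.

Under the substitution, the integrand becomes 19exp(-r^2), so

    ∬_D (19exp(-x^2 - y^2)) dA = ∫_{0}^{π} ∫_{0}^{6} (19exp(-r^2)) · r dr dθ.

Inner integral (in r): ∫_{0}^{6} (19exp(-r^2)) · r dr = 19/2 - 19exp(-36)/2.

Outer integral (in θ): ∫_{0}^{π} (19/2 - 19exp(-36)/2) dθ = -19π (1 - exp(36))exp(-36)/2.

Therefore ∬_D (19exp(-x^2 - y^2)) dA = -19π (1 - exp(36))exp(-36)/2.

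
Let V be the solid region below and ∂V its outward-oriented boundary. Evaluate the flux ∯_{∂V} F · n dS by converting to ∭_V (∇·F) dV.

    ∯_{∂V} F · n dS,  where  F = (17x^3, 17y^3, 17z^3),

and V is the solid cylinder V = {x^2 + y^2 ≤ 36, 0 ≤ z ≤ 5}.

By the divergence theorem,

    ∯_{∂V} F · n dS = ∭_V (∇ · F) dV.

Compute the divergence:
    ∇ · F = ∂F_x/∂x + ∂F_y/∂y + ∂F_z/∂z = 51x^2 + 51y^2 + 51z^2.

In cylindrical coordinates, x = r cos(θ), y = r sin(θ), z = z, dV = r dr dθ dz, with 0 ≤ r ≤ 6, 0 ≤ θ ≤ 2π, 0 ≤ z ≤ 5.

The integrand, after substitution and multiplying by the volume element, becomes (51r^2 + 51z^2) · r, so

    ∭_V (∇·F) dV = ∫_0^{2π} ∫_0^{6} ∫_0^{5} (51r^2 + 51z^2) · r dz dr dθ.

Inner (z from 0 to 5): 255r^3 + 2125r.
Middle (r from 0 to 6): 120870.
Outer (θ from 0 to 2π): 241740π.

Therefore ∯_{∂V} F · n dS = 241740π.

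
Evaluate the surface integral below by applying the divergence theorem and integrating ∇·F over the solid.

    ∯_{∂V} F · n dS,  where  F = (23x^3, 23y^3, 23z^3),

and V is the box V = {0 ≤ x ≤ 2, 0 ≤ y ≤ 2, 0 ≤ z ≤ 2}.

By the divergence theorem,

    ∯_{∂V} F · n dS = ∭_V (∇ · F) dV.

Compute the divergence:
    ∇ · F = ∂F_x/∂x + ∂F_y/∂y + ∂F_z/∂z = 69x^2 + 69y^2 + 69z^2.

V is a rectangular box, so dV = dx dy dz with 0 ≤ x ≤ 2, 0 ≤ y ≤ 2, 0 ≤ z ≤ 2.

Integrate (69x^2 + 69y^2 + 69z^2) over V as an iterated integral:

    ∭_V (∇·F) dV = ∫_0^{2} ∫_0^{2} ∫_0^{2} (69x^2 + 69y^2 + 69z^2) dz dy dx.

Inner (z from 0 to 2): 138x^2 + 138y^2 + 184.
Middle (y from 0 to 2): 276x^2 + 736.
Outer (x from 0 to 2): 2208.

Therefore ∯_{∂V} F · n dS = 2208.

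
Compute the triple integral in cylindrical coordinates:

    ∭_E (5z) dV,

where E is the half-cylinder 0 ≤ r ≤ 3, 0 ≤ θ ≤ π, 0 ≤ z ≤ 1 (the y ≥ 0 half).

In cylindrical coordinates, x = r cos(θ), y = r sin(θ), z = z, and dV = r dr dθ dz.

The integrand becomes 5z, so

    ∭_E (5z) dV = ∫_{0}^{π} ∫_{0}^{3} ∫_{0}^{1} (5z) · r dz dr dθ.

Inner (z): 5r/2.
Middle (r from 0 to 3): 45/4.
Outer (θ): 45π/4.

Therefore the triple integral equals 45π/4.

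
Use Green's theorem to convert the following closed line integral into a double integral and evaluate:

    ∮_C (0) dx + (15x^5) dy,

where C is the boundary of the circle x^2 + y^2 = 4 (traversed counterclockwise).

Green's theorem converts the closed line integral into a double integral over the enclosed region D:

    ∮_C P dx + Q dy = ∬_D (∂Q/∂x - ∂P/∂y) dA.

Here P = 0, Q = 15x^5, so

    ∂Q/∂x = 75x^4,    ∂P/∂y = 0,
    ∂Q/∂x - ∂P/∂y = 75x^4.

D is the region x^2 + y^2 ≤ 4. Evaluating the double integral:

In polar coordinates (x = r cos θ, y = r sin θ, dA = r dr dθ) the integrand becomes 75r^4cos(θ)^4, so

    ∬_D (75x^4) dA = ∫_0^{2π} ∫_0^{2} (75r^4cos(θ)^4) · r dr dθ.

Inner (r from 0 to 2): 800cos(θ)^4.
Outer (θ from 0 to 2π): 600π.

Therefore ∮_C P dx + Q dy = 600π.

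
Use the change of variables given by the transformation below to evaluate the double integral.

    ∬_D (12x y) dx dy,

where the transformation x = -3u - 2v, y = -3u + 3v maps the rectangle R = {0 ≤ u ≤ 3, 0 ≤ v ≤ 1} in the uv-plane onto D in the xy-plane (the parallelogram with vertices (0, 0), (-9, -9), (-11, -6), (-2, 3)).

Compute the Jacobian determinant of (x, y) with respect to (u, v):

    ∂(x,y)/∂(u,v) = | -3  -2 | = (-3)(3) - (-2)(-3) = -15.
                   | -3  3 |

Its absolute value is |J| = 15 (the area scaling factor).

Substituting x = -3u - 2v, y = -3u + 3v into the integrand,

    12x y → 108u^2 - 36u v - 72v^2,

so the integral becomes

    ∬_R (108u^2 - 36u v - 72v^2) · |J| du dv = ∫_0^3 ∫_0^1 (1620u^2 - 540u v - 1080v^2) dv du.

Inner (v): 1620u^2 - 270u - 360.
Outer (u): 12285.

Therefore ∬_D (12x y) dx dy = 12285.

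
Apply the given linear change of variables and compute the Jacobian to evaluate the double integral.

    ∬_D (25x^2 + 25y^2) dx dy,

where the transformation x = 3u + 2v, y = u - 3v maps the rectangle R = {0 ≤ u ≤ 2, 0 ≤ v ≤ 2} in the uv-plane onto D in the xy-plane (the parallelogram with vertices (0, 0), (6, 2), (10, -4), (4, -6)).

Compute the Jacobian determinant of (x, y) with respect to (u, v):

    ∂(x,y)/∂(u,v) = | 3  2 | = (3)(-3) - (2)(1) = -11.
                   | 1  -3 |

Its absolute value is |J| = 11 (the area scaling factor).

Substituting x = 3u + 2v, y = u - 3v into the integrand,

    25x^2 + 25y^2 → 250u^2 + 150u v + 325v^2,

so the integral becomes

    ∬_R (250u^2 + 150u v + 325v^2) · |J| du dv = ∫_0^2 ∫_0^2 (2750u^2 + 1650u v + 3575v^2) dv du.

Inner (v): 5500u^2 + 3300u + 28600/3.
Outer (u): 121000/3.

Therefore ∬_D (25x^2 + 25y^2) dx dy = 121000/3.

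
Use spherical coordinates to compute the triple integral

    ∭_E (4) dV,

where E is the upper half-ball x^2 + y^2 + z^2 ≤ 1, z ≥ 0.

In spherical coordinates, x = ρ sin(φ) cos(θ), y = ρ sin(φ) sin(θ), z = ρ cos(φ), and dV = ρ^2 sin(φ) dρ dφ dθ.

The integrand becomes 4, so

    ∭_E (4) dV = ∫_{0}^{2π} ∫_{0}^{π/2} ∫_{0}^{1} (4) · ρ^2 sin(φ) dρ dφ dθ.

Inner (ρ): 4sin(φ)/3.
Middle (φ): 4/3.
Outer (θ): 8π/3.

Therefore the triple integral equals 8π/3.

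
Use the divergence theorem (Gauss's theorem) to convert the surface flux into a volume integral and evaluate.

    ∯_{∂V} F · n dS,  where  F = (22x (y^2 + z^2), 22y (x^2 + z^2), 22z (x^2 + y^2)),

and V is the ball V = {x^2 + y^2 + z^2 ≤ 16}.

By the divergence theorem,

    ∯_{∂V} F · n dS = ∭_V (∇ · F) dV.

Compute the divergence:
    ∇ · F = ∂F_x/∂x + ∂F_y/∂y + ∂F_z/∂z = 22y^2 + 22z^2 + 22x^2 + 22z^2 + 22x^2 + 22y^2 = 44x^2 + 44y^2 + 44z^2.

In spherical coordinates, x = ρ sin(φ) cos(θ), y = ρ sin(φ) sin(θ), z = ρ cos(φ), dV = ρ^2 sin(φ) dρ dφ dθ, with 0 ≤ ρ ≤ 4, 0 ≤ φ ≤ π, 0 ≤ θ ≤ 2π.

The integrand, after substitution and multiplying by the volume element, becomes (44ρ^2) · ρ^2 sin(φ), so

    ∭_V (∇·F) dV = ∫_0^{2π} ∫_0^{π} ∫_0^{4} (44ρ^2) · ρ^2 sin(φ) dρ dφ dθ.

Inner (ρ from 0 to 4): 45056sin(φ)/5.
Middle (φ from 0 to π): 90112/5.
Outer (θ from 0 to 2π): 180224π/5.

Therefore ∯_{∂V} F · n dS = 180224π/5.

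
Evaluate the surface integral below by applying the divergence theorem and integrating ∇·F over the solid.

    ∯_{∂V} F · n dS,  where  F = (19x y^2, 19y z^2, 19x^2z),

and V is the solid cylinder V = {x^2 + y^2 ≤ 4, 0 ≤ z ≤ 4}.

By the divergence theorem,

    ∯_{∂V} F · n dS = ∭_V (∇ · F) dV.

Compute the divergence:
    ∇ · F = ∂F_x/∂x + ∂F_y/∂y + ∂F_z/∂z = 19y^2 + 19z^2 + 19x^2 = 19x^2 + 19y^2 + 19z^2.

In cylindrical coordinates, x = r cos(θ), y = r sin(θ), z = z, dV = r dr dθ dz, with 0 ≤ r ≤ 2, 0 ≤ θ ≤ 2π, 0 ≤ z ≤ 4.

The integrand, after substitution and multiplying by the volume element, becomes (19r^2 + 19z^2) · r, so

    ∭_V (∇·F) dV = ∫_0^{2π} ∫_0^{2} ∫_0^{4} (19r^2 + 19z^2) · r dz dr dθ.

Inner (z from 0 to 4): 76r (r^2 + 16/3).
Middle (r from 0 to 2): 3344/3.
Outer (θ from 0 to 2π): 6688π/3.

Therefore ∯_{∂V} F · n dS = 6688π/3.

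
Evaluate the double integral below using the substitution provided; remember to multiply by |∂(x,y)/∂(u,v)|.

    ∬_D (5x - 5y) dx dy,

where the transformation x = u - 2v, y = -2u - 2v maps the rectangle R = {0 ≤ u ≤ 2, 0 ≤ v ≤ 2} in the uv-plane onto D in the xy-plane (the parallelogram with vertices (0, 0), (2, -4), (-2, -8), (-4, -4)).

Compute the Jacobian determinant of (x, y) with respect to (u, v):

    ∂(x,y)/∂(u,v) = | 1  -2 | = (1)(-2) - (-2)(-2) = -6.
                   | -2  -2 |

Its absolute value is |J| = 6 (the area scaling factor).

Substituting x = u - 2v, y = -2u - 2v into the integrand,

    5x - 5y → 15u,

so the integral becomes

    ∬_R (15u) · |J| du dv = ∫_0^2 ∫_0^2 (90u) dv du.

Inner (v): 180u.
Outer (u): 360.

Therefore ∬_D (5x - 5y) dx dy = 360.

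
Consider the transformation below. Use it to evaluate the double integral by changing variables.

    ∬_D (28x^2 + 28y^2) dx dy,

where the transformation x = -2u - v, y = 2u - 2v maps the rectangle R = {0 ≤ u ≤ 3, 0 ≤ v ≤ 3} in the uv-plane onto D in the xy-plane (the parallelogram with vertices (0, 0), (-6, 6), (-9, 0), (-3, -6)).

Compute the Jacobian determinant of (x, y) with respect to (u, v):

    ∂(x,y)/∂(u,v) = | -2  -1 | = (-2)(-2) - (-1)(2) = 6.
                   | 2  -2 |

Its absolute value is |J| = 6 (the area scaling factor).

Substituting x = -2u - v, y = 2u - 2v into the integrand,

    28x^2 + 28y^2 → 224u^2 - 112u v + 140v^2,

so the integral becomes

    ∬_R (224u^2 - 112u v + 140v^2) · |J| du dv = ∫_0^3 ∫_0^3 (1344u^2 - 672u v + 840v^2) dv du.

Inner (v): 4032u^2 - 3024u + 7560.
Outer (u): 45360.

Therefore ∬_D (28x^2 + 28y^2) dx dy = 45360.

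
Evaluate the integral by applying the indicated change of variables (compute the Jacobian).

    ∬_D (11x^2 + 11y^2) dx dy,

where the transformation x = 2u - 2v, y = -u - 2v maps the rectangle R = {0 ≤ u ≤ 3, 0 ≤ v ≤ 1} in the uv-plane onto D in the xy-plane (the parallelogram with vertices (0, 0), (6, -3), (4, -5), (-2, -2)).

Compute the Jacobian determinant of (x, y) with respect to (u, v):

    ∂(x,y)/∂(u,v) = | 2  -2 | = (2)(-2) - (-2)(-1) = -6.
                   | -1  -2 |

Its absolute value is |J| = 6 (the area scaling factor).

Substituting x = 2u - 2v, y = -u - 2v into the integrand,

    11x^2 + 11y^2 → 55u^2 - 44u v + 88v^2,

so the integral becomes

    ∬_R (55u^2 - 44u v + 88v^2) · |J| du dv = ∫_0^3 ∫_0^1 (330u^2 - 264u v + 528v^2) dv du.

Inner (v): 330u^2 - 132u + 176.
Outer (u): 2904.

Therefore ∬_D (11x^2 + 11y^2) dx dy = 2904.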